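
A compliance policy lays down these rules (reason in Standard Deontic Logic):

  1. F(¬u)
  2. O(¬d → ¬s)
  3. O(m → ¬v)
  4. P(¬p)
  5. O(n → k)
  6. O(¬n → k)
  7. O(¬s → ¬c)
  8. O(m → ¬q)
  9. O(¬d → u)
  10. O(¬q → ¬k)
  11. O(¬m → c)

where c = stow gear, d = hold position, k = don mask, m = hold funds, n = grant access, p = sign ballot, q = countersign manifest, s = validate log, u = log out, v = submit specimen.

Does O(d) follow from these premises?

By case analysis on ¬n: premise 6 gives O(¬n → k) and premise 5 gives O(n → k), so O(k) either way.
Premise 10, O(¬q → ¬k), contraposes to O(k → q); with O(k) we get O(q).
Premise 8 is O(m → ¬q); contrapositively O(q → ¬m). Since O(q) holds, K gives O(¬m).
Applying K to premise 11 (O(¬m → c)) and O(¬m) yields O(c).
Premise 7, O(¬s → ¬c), contraposes to O(c → s); with O(c) we get O(s).
Premise 2, O(¬d → ¬s), contraposes to O(s → d); with O(s) we get O(d).
Premises 1, 3, 4, 9 do not contribute to this derivation.
So O(d) follows.

Yes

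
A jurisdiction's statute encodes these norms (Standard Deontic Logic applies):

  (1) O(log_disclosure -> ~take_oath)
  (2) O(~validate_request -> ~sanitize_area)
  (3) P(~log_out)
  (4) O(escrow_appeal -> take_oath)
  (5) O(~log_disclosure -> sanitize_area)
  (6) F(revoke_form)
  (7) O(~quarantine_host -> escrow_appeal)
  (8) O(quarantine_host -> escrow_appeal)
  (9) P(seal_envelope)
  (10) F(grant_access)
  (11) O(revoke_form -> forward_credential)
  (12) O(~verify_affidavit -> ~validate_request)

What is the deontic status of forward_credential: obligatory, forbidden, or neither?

Premise 11 is O(revoke_form -> forward_credential), but O(revoke_form) is not derivable from the premises, so it does not yield O(forward_credential).
No premise or chain of K-axiom applications forces O(forward_credential), and none forces O(~forward_credential). So forward_credential is neither obligatory nor forbidden under these norms.

Neither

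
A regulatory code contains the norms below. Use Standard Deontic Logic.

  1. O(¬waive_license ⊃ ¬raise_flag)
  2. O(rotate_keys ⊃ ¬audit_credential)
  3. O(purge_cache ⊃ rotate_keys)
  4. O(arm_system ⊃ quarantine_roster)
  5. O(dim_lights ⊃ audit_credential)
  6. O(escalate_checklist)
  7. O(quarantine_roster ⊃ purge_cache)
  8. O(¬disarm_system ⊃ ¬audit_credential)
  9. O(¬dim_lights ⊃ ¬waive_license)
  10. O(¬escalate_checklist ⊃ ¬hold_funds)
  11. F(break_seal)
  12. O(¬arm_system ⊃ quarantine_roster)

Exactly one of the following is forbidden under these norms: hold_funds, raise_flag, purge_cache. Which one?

raise_flag

Premises 12 and 4 are O(¬arm_system ⊃ quarantine_roster) and O(arm_system ⊃ quarantine_roster); every ideal world satisfies ¬arm_system or arm_system, so in either case quarantine_roster holds — hence O(quarantine_roster).
Premise 7 is O(quarantine_roster ⊃ purge_cache); since O(quarantine_roster), deontic closure gives O(purge_cache).
From O(purge_cache) and premise 3, O(purge_cache ⊃ rotate_keys), we obtain O(rotate_keys).
Premise 2 is O(rotate_keys ⊃ ¬audit_credential); since O(rotate_keys), deontic closure gives O(¬audit_credential).
Premise 5 is O(dim_lights ⊃ audit_credential); contrapositively O(¬audit_credential ⊃ ¬dim_lights). Since O(¬audit_credential) holds, K gives O(¬dim_lights).
From O(¬dim_lights) and premise 9, O(¬dim_lights ⊃ ¬waive_license), we obtain O(¬waive_license).
Applying K to premise 1 (O(¬waive_license ⊃ ¬raise_flag)) and O(¬waive_license) yields O(¬raise_flag).
So O(¬raise_flag) holds, i.e. raise_flag is forbidden. None of the other listed options is forbidden under the premises.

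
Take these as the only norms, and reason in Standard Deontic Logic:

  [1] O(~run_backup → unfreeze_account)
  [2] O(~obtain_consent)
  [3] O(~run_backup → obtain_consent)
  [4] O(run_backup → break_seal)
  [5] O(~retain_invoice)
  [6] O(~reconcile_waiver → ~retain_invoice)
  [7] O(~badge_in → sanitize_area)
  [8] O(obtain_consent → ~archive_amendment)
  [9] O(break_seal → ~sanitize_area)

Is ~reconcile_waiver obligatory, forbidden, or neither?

Premise 6 is O(~reconcile_waiver → ~retain_invoice); even if O(~retain_invoice) held, inferring O(~reconcile_waiver) would be affirming the consequent — invalid.
No premise or chain of K-axiom applications forces O(~reconcile_waiver), and none forces O(reconcile_waiver). So ~reconcile_waiver is neither obligatory nor forbidden under these norms.

Neither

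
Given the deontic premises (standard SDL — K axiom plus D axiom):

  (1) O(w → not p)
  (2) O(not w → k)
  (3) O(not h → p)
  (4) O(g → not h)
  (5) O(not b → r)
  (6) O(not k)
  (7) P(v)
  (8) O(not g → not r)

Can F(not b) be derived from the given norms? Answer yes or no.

Premise 6 gives O(not k).
Premise 2, O(not w → k), contraposes to O(not k → w); with O(not k) we get O(w).
Applying K to premise 1 (O(w → not p)) and O(w) yields O(not p).
Premise 3, O(not h → p), contraposes to O(not p → h); with O(not p) we get O(h).
Premise 4, O(g → not h), contraposes to O(h → not g); with O(h) we get O(not g).
Premise 8 is O(not g → not r); since O(not g), deontic closure gives O(not r).
Premise 5 is O(not b → r); contrapositively O(not r → b). Since O(not r) holds, K gives O(b).
Premise 7 does not contribute to this derivation.
So O(b) holds, i.e. F(not b). The claim follows.

Yes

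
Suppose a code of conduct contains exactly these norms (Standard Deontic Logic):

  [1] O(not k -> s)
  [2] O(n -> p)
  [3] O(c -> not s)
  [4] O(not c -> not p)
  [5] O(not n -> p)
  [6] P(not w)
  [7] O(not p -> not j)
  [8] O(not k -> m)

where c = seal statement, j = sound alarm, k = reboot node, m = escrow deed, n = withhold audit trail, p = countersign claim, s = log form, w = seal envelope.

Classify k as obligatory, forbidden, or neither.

Premises 5 and 2 are O(not n -> p) and O(n -> p); every ideal world satisfies not n or n, so in either case p holds — hence O(p).
The contrapositive of premise 4 (O(not c -> not p)) is O(p -> c), and O(p) is already established, so O(c).
Applying K to premise 3 (O(c -> not s)) and O(c) yields O(not s).
The contrapositive of premise 1 (O(not k -> s)) is O(not s -> k), and O(not s) is already established, so O(k).
Premises 6, 7, 8 do not contribute to this derivation.
Hence k is obligatory.

Obligatory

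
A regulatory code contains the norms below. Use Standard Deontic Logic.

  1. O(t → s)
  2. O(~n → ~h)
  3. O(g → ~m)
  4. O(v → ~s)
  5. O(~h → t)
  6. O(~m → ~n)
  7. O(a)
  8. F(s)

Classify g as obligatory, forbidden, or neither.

Premise 8 is F(s), i.e. O(~s).
Premise 1 is O(t → s); contrapositively O(~s → ~t). Since O(~s) holds, K gives O(~t).
Premise 5, O(~h → t), contraposes to O(~t → h); with O(~t) we get O(h).
Premise 2, O(~n → ~h), contraposes to O(h → n); with O(h) we get O(n).
Premise 6, O(~m → ~n), contraposes to O(n → m); with O(n) we get O(m).
The contrapositive of premise 3 (O(g → ~m)) is O(m → ~g), and O(m) is already established, so O(~g).
Premises 4, 7 do not contribute to this derivation.
Thus O(~g), which is F(g): g is forbidden.

Forbidden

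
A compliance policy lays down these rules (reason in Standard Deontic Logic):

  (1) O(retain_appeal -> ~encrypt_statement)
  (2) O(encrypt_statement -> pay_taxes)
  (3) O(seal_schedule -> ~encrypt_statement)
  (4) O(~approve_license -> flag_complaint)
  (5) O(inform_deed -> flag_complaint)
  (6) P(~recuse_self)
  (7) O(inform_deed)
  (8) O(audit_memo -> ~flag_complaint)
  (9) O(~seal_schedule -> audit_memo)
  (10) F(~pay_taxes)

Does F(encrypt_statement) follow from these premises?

From premise 7 we have O(inform_deed).
From O(inform_deed) and premise 5, O(inform_deed -> flag_complaint), we obtain O(flag_complaint).
Premise 8, O(audit_memo -> ~flag_complaint), contraposes to O(flag_complaint -> ~audit_memo); with O(flag_complaint) we get O(~audit_memo).
The contrapositive of premise 9 (O(~seal_schedule -> audit_memo)) is O(~audit_memo -> seal_schedule), and O(~audit_memo) is already established, so O(seal_schedule).
Premise 3 is O(seal_schedule -> ~encrypt_statement); since O(seal_schedule), deontic closure gives O(~encrypt_statement).
Premises 1, 2, 4, 6, 10 do not contribute to this derivation.
So O(~encrypt_statement) holds, i.e. F(encrypt_statement). The claim follows.

Yes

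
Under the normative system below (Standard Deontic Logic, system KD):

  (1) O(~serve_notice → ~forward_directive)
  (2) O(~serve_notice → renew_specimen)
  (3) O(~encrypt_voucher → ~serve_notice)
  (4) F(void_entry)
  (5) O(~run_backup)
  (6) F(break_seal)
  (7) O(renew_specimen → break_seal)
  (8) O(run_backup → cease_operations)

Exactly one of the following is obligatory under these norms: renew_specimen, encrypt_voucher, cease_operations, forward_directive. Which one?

Premise 6 is F(break_seal), i.e. O(~break_seal).
The contrapositive of premise 7 (O(renew_specimen → break_seal)) is O(~break_seal → ~renew_specimen), and O(~break_seal) is already established, so O(~renew_specimen).
Premise 2 is O(~serve_notice → renew_specimen); contrapositively O(~renew_specimen → serve_notice). Since O(~renew_specimen) holds, K gives O(serve_notice).
Premise 3, O(~encrypt_voucher → ~serve_notice), contraposes to O(serve_notice → encrypt_voucher); with O(serve_notice) we get O(encrypt_voucher).
So O(encrypt_voucher) holds — encrypt_voucher is obligatory. None of the other listed options is made obligatory by any chain of premises.

encrypt_voucher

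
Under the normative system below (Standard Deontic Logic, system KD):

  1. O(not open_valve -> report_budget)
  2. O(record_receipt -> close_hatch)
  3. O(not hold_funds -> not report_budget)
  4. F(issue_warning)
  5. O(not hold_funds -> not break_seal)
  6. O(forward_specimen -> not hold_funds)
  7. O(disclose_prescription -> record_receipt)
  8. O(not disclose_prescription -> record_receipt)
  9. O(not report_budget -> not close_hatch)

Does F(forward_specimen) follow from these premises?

By case analysis on disclose_prescription: premise 7 gives O(disclose_prescription -> record_receipt) and premise 8 gives O(not disclose_prescription -> record_receipt), so O(record_receipt) either way.
Applying K to premise 2 (O(record_receipt -> close_hatch)) and O(record_receipt) yields O(close_hatch).
Premise 9, O(not report_budget -> not close_hatch), contraposes to O(close_hatch -> report_budget); with O(close_hatch) we get O(report_budget).
The contrapositive of premise 3 (O(not hold_funds -> not report_budget)) is O(report_budget -> hold_funds), and O(report_budget) is already established, so O(hold_funds).
Premise 6, O(forward_specimen -> not hold_funds), contraposes to O(hold_funds -> not forward_specimen); with O(hold_funds) we get O(not forward_specimen).
Premises 1, 4, 5 do not contribute to this derivation.
So O(not forward_specimen) holds, i.e. F(forward_specimen). The claim follows.

Yes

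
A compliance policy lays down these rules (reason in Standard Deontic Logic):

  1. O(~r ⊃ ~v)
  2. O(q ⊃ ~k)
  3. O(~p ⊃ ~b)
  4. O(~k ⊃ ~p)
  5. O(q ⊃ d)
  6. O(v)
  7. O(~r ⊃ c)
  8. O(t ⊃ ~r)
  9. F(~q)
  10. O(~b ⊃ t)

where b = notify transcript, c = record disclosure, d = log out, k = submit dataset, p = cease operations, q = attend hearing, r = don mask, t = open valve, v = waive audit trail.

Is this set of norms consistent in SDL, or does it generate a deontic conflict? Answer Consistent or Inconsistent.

Inconsistent

Premise 6 states O(v) outright.
The contrapositive of premise 1 (O(~r ⊃ ~v)) is O(v ⊃ r), and O(v) is already established, so O(r).
Premise 8 is O(t ⊃ ~r); contrapositively O(r ⊃ ~t). Since O(r) holds, K gives O(~t).
Premise 10, O(~b ⊃ t), contraposes to O(~t ⊃ b); with O(~t) we get O(b).
The contrapositive of premise 3 (O(~p ⊃ ~b)) is O(b ⊃ p), and O(b) is already established, so O(p).
Premise 4 is O(~k ⊃ ~p); contrapositively O(p ⊃ k). Since O(p) holds, K gives O(k).
Premise 2, O(q ⊃ ~k), contraposes to O(k ⊃ ~q); with O(k) we get O(~q).
Yet premise 9 is F(~q), i.e. O(q).
We now have both O(~q) and O(q) — q is simultaneously obligatory and forbidden, violating the D-axiom.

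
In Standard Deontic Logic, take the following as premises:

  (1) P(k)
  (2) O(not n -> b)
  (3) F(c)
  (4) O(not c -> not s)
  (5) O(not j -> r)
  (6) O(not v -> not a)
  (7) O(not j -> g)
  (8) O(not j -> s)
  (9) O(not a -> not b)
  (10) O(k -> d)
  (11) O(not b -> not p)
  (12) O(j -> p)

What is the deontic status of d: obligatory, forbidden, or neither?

Premise 10 is O(k -> d), but O(k) is not derivable from the premises (the permission P(k) asserts only not O(not k), not O(k)), so it does not yield O(d).
No premise or chain of K-axiom applications forces O(d), and none forces O(not d). So d is neither obligatory nor forbidden under these norms.

Neither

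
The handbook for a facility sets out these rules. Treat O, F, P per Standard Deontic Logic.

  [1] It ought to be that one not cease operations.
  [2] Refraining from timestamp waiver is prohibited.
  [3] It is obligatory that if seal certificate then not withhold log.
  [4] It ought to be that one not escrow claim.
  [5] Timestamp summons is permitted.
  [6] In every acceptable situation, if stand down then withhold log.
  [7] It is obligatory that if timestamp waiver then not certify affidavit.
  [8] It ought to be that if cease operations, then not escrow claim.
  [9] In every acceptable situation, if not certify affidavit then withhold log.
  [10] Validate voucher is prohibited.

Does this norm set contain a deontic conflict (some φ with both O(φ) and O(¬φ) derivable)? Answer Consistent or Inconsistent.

Consistent

Premise 8 is O(cease_operations → ¬escrow_claim); even if O(¬escrow_claim) held, inferring O(cease_operations) would be affirming the consequent — invalid.
So O(cease_operations) is not derivable, and the apparent clash with O(¬cease_operations) does not arise.
A world satisfying every obligation exists (e.g. cease_operations=false, certify_affidavit=false, escrow_claim=false, seal_certificate=false, stand_down=false, timestamp_summons=false, timestamp_waiver=true, validate_voucher=false, withhold_log=true); no atom is both obligatory and forbidden, so the set is consistent.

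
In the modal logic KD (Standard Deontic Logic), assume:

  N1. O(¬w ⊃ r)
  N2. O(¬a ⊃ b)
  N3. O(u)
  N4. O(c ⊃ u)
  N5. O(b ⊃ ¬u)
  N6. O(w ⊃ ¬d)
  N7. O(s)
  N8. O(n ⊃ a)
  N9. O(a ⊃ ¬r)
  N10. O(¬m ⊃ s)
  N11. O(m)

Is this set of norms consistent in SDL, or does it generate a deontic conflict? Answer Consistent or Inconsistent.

Consistent

Premise 10 is O(¬m ⊃ s); even if O(s) held, inferring O(¬m) would be affirming the consequent — invalid.
So O(¬m) is not derivable, and the apparent clash with O(m) does not arise.
A world satisfying every obligation exists (e.g. a=true, b=false, c=false, d=false, m=true, n=false, r=false, s=true, u=true, w=true); no atom is both obligatory and forbidden, so the set is consistent.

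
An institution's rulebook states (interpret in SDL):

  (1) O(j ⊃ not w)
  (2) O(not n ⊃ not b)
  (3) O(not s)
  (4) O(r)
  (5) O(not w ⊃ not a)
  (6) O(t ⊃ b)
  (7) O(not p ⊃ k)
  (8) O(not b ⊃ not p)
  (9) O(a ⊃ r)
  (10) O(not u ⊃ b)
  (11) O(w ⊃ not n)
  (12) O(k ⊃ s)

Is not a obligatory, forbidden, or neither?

Obligatory

Premise 3 states O(not s) outright.
Premise 12 is O(k ⊃ s); contrapositively O(not s ⊃ not k). Since O(not s) holds, K gives O(not k).
Premise 7 is O(not p ⊃ k); contrapositively O(not k ⊃ p). Since O(not k) holds, K gives O(p).
Premise 8 is O(not b ⊃ not p); contrapositively O(p ⊃ b). Since O(p) holds, K gives O(b).
Premise 2, O(not n ⊃ not b), contraposes to O(b ⊃ n); with O(b) we get O(n).
The contrapositive of premise 11 (O(w ⊃ not n)) is O(n ⊃ not w), and O(n) is already established, so O(not w).
With premise 5, O(not w ⊃ not a), the K-axiom yields O(not a).
Premises 1, 4, 6, 9, 10 do not contribute to this derivation.
Hence not a is obligatory.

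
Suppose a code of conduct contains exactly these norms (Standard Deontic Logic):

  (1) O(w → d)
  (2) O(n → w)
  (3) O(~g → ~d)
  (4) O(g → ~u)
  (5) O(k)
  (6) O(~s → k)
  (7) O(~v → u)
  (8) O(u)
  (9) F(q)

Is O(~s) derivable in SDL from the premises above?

Premise 6 is O(~s → k); even if O(k) held, inferring O(~s) would be affirming the consequent — invalid.
No other premise forces O(~s). An ideal world satisfying every premise can still have ~s false, so O(~s) is not derivable.

No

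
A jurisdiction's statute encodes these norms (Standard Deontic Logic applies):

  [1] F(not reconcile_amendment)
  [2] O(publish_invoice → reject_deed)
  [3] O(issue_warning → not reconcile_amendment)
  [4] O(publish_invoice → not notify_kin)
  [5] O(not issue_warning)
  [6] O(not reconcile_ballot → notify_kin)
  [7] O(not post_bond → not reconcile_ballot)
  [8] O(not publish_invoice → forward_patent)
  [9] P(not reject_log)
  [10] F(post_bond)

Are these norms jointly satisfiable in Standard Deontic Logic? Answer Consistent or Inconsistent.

Consistent

Premise 3 is O(issue_warning → not reconcile_amendment), but O(issue_warning) is not derivable from the premises, so it does not yield O(not reconcile_amendment).
So O(not reconcile_amendment) is not derivable, and the apparent clash with O(reconcile_amendment) does not arise.
A world satisfying every obligation exists (e.g. forward_patent=true, issue_warning=false, notify_kin=true, post_bond=false, publish_invoice=false, reconcile_amendment=true, reconcile_ballot=false, reject_deed=false, reject_log=false); no atom is both obligatory and forbidden, so the set is consistent.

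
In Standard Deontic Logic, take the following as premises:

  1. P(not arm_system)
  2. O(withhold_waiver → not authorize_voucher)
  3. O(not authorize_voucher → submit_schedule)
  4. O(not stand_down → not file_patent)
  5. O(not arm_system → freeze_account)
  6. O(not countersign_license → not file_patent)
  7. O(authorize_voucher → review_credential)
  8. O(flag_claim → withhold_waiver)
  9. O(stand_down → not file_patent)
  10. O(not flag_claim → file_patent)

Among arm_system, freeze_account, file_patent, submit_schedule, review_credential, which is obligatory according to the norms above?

Premises 4 and 9 are O(not stand_down → not file_patent) and O(stand_down → not file_patent); every ideal world satisfies not stand_down or stand_down, so in either case not file_patent holds — hence O(not file_patent).
Premise 10, O(not flag_claim → file_patent), contraposes to O(not file_patent → flag_claim); with O(not file_patent) we get O(flag_claim).
With premise 8, O(flag_claim → withhold_waiver), the K-axiom yields O(withhold_waiver).
From O(withhold_waiver) and premise 2, O(withhold_waiver → not authorize_voucher), we obtain O(not authorize_voucher).
From O(not authorize_voucher) and premise 3, O(not authorize_voucher → submit_schedule), we obtain O(submit_schedule).
So O(submit_schedule) holds — submit_schedule is obligatory. None of the other listed options is made obligatory by any chain of premises.

submit_schedule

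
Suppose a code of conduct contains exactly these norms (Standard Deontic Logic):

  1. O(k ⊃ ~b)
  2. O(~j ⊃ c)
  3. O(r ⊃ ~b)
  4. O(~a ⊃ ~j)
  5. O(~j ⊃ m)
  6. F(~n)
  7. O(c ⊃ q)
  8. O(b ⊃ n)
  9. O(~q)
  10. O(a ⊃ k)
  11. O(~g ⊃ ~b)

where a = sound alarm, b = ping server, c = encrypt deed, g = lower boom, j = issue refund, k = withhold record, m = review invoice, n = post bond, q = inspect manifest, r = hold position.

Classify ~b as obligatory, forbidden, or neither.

Obligatory

Premise 9 states O(~q) outright.
The contrapositive of premise 7 (O(c ⊃ q)) is O(~q ⊃ ~c), and O(~q) is already established, so O(~c).
Premise 2 is O(~j ⊃ c); contrapositively O(~c ⊃ j). Since O(~c) holds, K gives O(j).
Premise 4 is O(~a ⊃ ~j); contrapositively O(j ⊃ a). Since O(j) holds, K gives O(a).
From O(a) and premise 10, O(a ⊃ k), we obtain O(k).
From O(k) and premise 1, O(k ⊃ ~b), we obtain O(~b).
Premises 3, 5, 6, 8, 11 do not contribute to this derivation.
Hence ~b is obligatory.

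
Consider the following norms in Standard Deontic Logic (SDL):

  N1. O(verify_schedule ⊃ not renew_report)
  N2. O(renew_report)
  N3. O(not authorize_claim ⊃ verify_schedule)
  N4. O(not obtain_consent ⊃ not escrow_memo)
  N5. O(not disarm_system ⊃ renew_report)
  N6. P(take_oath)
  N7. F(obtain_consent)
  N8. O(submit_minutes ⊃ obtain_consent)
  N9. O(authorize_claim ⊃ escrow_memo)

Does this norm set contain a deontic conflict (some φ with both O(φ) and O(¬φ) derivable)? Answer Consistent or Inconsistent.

Premise 2 gives O(renew_report).
Premise 1, O(verify_schedule ⊃ not renew_report), contraposes to O(renew_report ⊃ not verify_schedule); with O(renew_report) we get O(not verify_schedule).
Premise 3 is O(not authorize_claim ⊃ verify_schedule); contrapositively O(not verify_schedule ⊃ authorize_claim). Since O(not verify_schedule) holds, K gives O(authorize_claim).
From O(authorize_claim) and premise 9, O(authorize_claim ⊃ escrow_memo), we obtain O(escrow_memo).
The contrapositive of premise 4 (O(not obtain_consent ⊃ not escrow_memo)) is O(escrow_memo ⊃ obtain_consent), and O(escrow_memo) is already established, so O(obtain_consent).
However, F(obtain_consent) at premise 7 amounts to O(not obtain_consent).
We now have both O(obtain_consent) and O(not obtain_consent) — obtain_consent is simultaneously obligatory and forbidden, violating the D-axiom.

Inconsistent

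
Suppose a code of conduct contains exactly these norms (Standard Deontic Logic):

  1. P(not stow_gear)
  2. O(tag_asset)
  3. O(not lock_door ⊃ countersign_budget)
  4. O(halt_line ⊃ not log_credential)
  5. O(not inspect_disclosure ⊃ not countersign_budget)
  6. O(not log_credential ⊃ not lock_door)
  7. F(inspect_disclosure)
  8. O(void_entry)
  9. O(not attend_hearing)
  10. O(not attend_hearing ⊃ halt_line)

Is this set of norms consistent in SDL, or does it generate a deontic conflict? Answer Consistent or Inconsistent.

Inconsistent

Premise 7, F(inspect_disclosure), is equivalent to O(not inspect_disclosure).
Applying K to premise 5 (O(not inspect_disclosure ⊃ not countersign_budget)) and O(not inspect_disclosure) yields O(not countersign_budget).
Premise 3 is O(not lock_door ⊃ countersign_budget); contrapositively O(not countersign_budget ⊃ lock_door). Since O(not countersign_budget) holds, K gives O(lock_door).
Premise 6 is O(not log_credential ⊃ not lock_door); contrapositively O(lock_door ⊃ log_credential). Since O(lock_door) holds, K gives O(log_credential).
Premise 4, O(halt_line ⊃ not log_credential), contraposes to O(log_credential ⊃ not halt_line); with O(log_credential) we get O(not halt_line).
Premise 10 is O(not attend_hearing ⊃ halt_line); contrapositively O(not halt_line ⊃ attend_hearing). Since O(not halt_line) holds, K gives O(attend_hearing).
However, premise 9 gives O(not attend_hearing).
We now have both O(attend_hearing) and O(not attend_hearing) — attend_hearing is simultaneously obligatory and forbidden, violating the D-axiom.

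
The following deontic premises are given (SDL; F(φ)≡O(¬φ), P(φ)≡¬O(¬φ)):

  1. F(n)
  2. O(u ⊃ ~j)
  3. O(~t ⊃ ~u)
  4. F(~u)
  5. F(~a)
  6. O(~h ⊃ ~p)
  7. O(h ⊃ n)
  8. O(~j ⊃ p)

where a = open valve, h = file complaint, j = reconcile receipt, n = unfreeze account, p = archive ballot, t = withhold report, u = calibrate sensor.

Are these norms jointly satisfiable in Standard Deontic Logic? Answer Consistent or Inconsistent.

Inconsistent

F(n) at premise 1 means O(~n).
Premise 7, O(h ⊃ n), contraposes to O(~n ⊃ ~h); with O(~n) we get O(~h).
Applying K to premise 6 (O(~h ⊃ ~p)) and O(~h) yields O(~p).
Premise 8, O(~j ⊃ p), contraposes to O(~p ⊃ j); with O(~p) we get O(j).
The contrapositive of premise 2 (O(u ⊃ ~j)) is O(j ⊃ ~u), and O(j) is already established, so O(~u).
However, F(~u) at premise 4 amounts to O(u).
We now have both O(~u) and O(u) — u is simultaneously obligatory and forbidden, violating the D-axiom.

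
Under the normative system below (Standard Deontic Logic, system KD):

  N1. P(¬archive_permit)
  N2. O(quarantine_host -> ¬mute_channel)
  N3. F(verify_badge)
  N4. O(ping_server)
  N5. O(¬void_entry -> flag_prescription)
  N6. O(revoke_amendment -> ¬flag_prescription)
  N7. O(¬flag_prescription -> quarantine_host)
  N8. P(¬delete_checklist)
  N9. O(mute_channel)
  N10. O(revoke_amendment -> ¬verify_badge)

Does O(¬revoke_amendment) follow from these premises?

Premise 9 gives O(mute_channel).
Premise 2, O(quarantine_host -> ¬mute_channel), contraposes to O(mute_channel -> ¬quarantine_host); with O(mute_channel) we get O(¬quarantine_host).
The contrapositive of premise 7 (O(¬flag_prescription -> quarantine_host)) is O(¬quarantine_host -> flag_prescription), and O(¬quarantine_host) is already established, so O(flag_prescription).
The contrapositive of premise 6 (O(revoke_amendment -> ¬flag_prescription)) is O(flag_prescription -> ¬revoke_amendment), and O(flag_prescription) is already established, so O(¬revoke_amendment).
Premises 1, 3, 4, 5, 8, 10 do not contribute to this derivation.
So O(¬revoke_amendment) follows.

Yes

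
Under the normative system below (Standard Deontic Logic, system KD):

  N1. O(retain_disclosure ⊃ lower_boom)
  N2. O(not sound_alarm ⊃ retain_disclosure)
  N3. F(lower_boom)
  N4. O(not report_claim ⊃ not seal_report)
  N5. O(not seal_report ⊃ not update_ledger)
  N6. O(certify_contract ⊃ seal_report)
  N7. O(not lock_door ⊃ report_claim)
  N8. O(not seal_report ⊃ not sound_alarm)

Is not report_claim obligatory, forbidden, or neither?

F(lower_boom) at premise 3 means O(not lower_boom).
Premise 1 is O(retain_disclosure ⊃ lower_boom); contrapositively O(not lower_boom ⊃ not retain_disclosure). Since O(not lower_boom) holds, K gives O(not retain_disclosure).
Premise 2, O(not sound_alarm ⊃ retain_disclosure), contraposes to O(not retain_disclosure ⊃ sound_alarm); with O(not retain_disclosure) we get O(sound_alarm).
The contrapositive of premise 8 (O(not seal_report ⊃ not sound_alarm)) is O(sound_alarm ⊃ seal_report), and O(sound_alarm) is already established, so O(seal_report).
Premise 4 is O(not report_claim ⊃ not seal_report); contrapositively O(seal_report ⊃ report_claim). Since O(seal_report) holds, K gives O(report_claim).
Premises 5, 6, 7 do not contribute to this derivation.
Thus O(report_claim), which is F(not report_claim): not report_claim is forbidden.

Forbidden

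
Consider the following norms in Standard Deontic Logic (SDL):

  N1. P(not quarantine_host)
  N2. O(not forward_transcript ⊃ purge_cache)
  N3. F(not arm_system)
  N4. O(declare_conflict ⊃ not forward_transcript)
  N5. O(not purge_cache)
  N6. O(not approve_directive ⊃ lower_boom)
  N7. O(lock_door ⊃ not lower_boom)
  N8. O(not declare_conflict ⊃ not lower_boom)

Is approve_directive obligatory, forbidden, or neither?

From premise 5 we have O(not purge_cache).
Premise 2, O(not forward_transcript ⊃ purge_cache), contraposes to O(not purge_cache ⊃ forward_transcript); with O(not purge_cache) we get O(forward_transcript).
The contrapositive of premise 4 (O(declare_conflict ⊃ not forward_transcript)) is O(forward_transcript ⊃ not declare_conflict), and O(forward_transcript) is already established, so O(not declare_conflict).
With premise 8, O(not declare_conflict ⊃ not lower_boom), the K-axiom yields O(not lower_boom).
Premise 6 is O(not approve_directive ⊃ lower_boom); contrapositively O(not lower_boom ⊃ approve_directive). Since O(not lower_boom) holds, K gives O(approve_directive).
Premises 1, 3, 7 do not contribute to this derivation.
Hence approve_directive is obligatory.

Obligatory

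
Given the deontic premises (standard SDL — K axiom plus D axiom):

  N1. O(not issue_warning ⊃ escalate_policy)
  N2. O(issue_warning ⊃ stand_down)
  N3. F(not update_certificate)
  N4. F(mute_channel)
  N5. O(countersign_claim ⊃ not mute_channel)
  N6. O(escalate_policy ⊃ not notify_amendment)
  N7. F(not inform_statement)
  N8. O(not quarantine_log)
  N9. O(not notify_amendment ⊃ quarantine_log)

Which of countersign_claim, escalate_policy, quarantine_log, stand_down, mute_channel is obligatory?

stand_down

Premise 8 states O(not quarantine_log) outright.
Premise 9, O(not notify_amendment ⊃ quarantine_log), contraposes to O(not quarantine_log ⊃ notify_amendment); with O(not quarantine_log) we get O(notify_amendment).
Premise 6, O(escalate_policy ⊃ not notify_amendment), contraposes to O(notify_amendment ⊃ not escalate_policy); with O(notify_amendment) we get O(not escalate_policy).
Premise 1, O(not issue_warning ⊃ escalate_policy), contraposes to O(not escalate_policy ⊃ issue_warning); with O(not escalate_policy) we get O(issue_warning).
Applying K to premise 2 (O(issue_warning ⊃ stand_down)) and O(issue_warning) yields O(stand_down).
So O(stand_down) holds — stand_down is obligatory. None of the other listed options is made obligatory by any chain of premises.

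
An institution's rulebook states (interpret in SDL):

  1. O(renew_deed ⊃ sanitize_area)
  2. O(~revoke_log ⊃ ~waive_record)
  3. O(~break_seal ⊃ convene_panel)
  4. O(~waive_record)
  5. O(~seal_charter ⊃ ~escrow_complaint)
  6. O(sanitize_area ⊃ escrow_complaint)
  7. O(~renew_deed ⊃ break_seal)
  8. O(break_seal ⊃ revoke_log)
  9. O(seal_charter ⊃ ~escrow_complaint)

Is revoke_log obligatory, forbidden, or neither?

Obligatory

By case analysis on seal_charter: premise 9 gives O(seal_charter ⊃ ~escrow_complaint) and premise 5 gives O(~seal_charter ⊃ ~escrow_complaint), so O(~escrow_complaint) either way.
Premise 6, O(sanitize_area ⊃ escrow_complaint), contraposes to O(~escrow_complaint ⊃ ~sanitize_area); with O(~escrow_complaint) we get O(~sanitize_area).
Premise 1, O(renew_deed ⊃ sanitize_area), contraposes to O(~sanitize_area ⊃ ~renew_deed); with O(~sanitize_area) we get O(~renew_deed).
From O(~renew_deed) and premise 7, O(~renew_deed ⊃ break_seal), we obtain O(break_seal).
From O(break_seal) and premise 8, O(break_seal ⊃ revoke_log), we obtain O(revoke_log).
Premises 2, 3, 4 do not contribute to this derivation.
Hence revoke_log is obligatory.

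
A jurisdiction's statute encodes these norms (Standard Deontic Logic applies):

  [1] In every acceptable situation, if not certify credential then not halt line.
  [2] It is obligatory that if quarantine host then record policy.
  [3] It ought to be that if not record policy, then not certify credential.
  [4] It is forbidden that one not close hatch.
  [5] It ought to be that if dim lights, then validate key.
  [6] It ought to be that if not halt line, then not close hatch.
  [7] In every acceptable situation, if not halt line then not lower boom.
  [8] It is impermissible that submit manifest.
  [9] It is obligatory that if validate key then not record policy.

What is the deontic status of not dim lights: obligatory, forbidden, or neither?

Obligatory

Premise 4, F(¬close_hatch), is equivalent to O(close_hatch).
Premise 6 is O(¬halt_line → ¬close_hatch); contrapositively O(close_hatch → halt_line). Since O(close_hatch) holds, K gives O(halt_line).
The contrapositive of premise 1 (O(¬certify_credential → ¬halt_line)) is O(halt_line → certify_credential), and O(halt_line) is already established, so O(certify_credential).
Premise 3, O(¬record_policy → ¬certify_credential), contraposes to O(certify_credential → record_policy); with O(certify_credential) we get O(record_policy).
The contrapositive of premise 9 (O(validate_key → ¬record_policy)) is O(record_policy → ¬validate_key), and O(record_policy) is already established, so O(¬validate_key).
Premise 5, O(dim_lights → validate_key), contraposes to O(¬validate_key → ¬dim_lights); with O(¬validate_key) we get O(¬dim_lights).
Premises 2, 7, 8 do not contribute to this derivation.
Hence ¬dim_lights is obligatory.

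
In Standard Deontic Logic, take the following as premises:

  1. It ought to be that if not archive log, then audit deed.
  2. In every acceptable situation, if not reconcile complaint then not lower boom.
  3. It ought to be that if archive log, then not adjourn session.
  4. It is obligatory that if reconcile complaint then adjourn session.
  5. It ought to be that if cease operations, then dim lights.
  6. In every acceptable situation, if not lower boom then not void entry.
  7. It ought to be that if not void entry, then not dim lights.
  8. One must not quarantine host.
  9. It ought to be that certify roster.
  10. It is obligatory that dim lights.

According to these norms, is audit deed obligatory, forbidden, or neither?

Premise 10 states O(dim_lights) outright.
The contrapositive of premise 7 (O(¬void_entry → ¬dim_lights)) is O(dim_lights → void_entry), and O(dim_lights) is already established, so O(void_entry).
Premise 6, O(¬lower_boom → ¬void_entry), contraposes to O(void_entry → lower_boom); with O(void_entry) we get O(lower_boom).
Premise 2 is O(¬reconcile_complaint → ¬lower_boom); contrapositively O(lower_boom → reconcile_complaint). Since O(lower_boom) holds, K gives O(reconcile_complaint).
With premise 4, O(reconcile_complaint → adjourn_session), the K-axiom yields O(adjourn_session).
The contrapositive of premise 3 (O(archive_log → ¬adjourn_session)) is O(adjourn_session → ¬archive_log), and O(adjourn_session) is already established, so O(¬archive_log).
From O(¬archive_log) and premise 1, O(¬archive_log → audit_deed), we obtain O(audit_deed).
Premises 5, 8, 9 do not contribute to this derivation.
Hence audit_deed is obligatory.

Obligatory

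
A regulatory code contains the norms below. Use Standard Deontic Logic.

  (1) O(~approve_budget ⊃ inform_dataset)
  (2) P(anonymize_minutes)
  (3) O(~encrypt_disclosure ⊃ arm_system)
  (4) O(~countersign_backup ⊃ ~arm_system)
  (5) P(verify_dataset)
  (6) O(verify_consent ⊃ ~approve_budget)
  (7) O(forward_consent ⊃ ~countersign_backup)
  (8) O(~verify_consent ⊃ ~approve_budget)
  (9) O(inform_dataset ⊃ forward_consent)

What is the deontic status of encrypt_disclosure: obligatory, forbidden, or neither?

Obligatory

Premises 6 and 8 cover both cases: O(verify_consent ⊃ ~approve_budget) and O(~verify_consent ⊃ ~approve_budget). Since verify_consent ∨ ~verify_consent is a tautology, O(~approve_budget) follows.
Applying K to premise 1 (O(~approve_budget ⊃ inform_dataset)) and O(~approve_budget) yields O(inform_dataset).
Premise 9 is O(inform_dataset ⊃ forward_consent); since O(inform_dataset), deontic closure gives O(forward_consent).
With premise 7, O(forward_consent ⊃ ~countersign_backup), the K-axiom yields O(~countersign_backup).
From O(~countersign_backup) and premise 4, O(~countersign_backup ⊃ ~arm_system), we obtain O(~arm_system).
Premise 3, O(~encrypt_disclosure ⊃ arm_system), contraposes to O(~arm_system ⊃ encrypt_disclosure); with O(~arm_system) we get O(encrypt_disclosure).
Premises 2, 5 do not contribute to this derivation.
Hence encrypt_disclosure is obligatory.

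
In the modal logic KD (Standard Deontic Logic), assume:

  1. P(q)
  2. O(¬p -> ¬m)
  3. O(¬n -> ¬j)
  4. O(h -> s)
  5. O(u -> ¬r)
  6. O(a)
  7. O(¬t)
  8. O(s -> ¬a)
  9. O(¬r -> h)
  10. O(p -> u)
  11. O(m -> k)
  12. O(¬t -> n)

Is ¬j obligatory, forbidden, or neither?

Premise 3 is O(¬n -> ¬j), but O(¬n) is not derivable from the premises, so it does not yield O(¬j).
No premise or chain of K-axiom applications forces O(¬j), and none forces O(j). So ¬j is neither obligatory nor forbidden under these norms.

Neither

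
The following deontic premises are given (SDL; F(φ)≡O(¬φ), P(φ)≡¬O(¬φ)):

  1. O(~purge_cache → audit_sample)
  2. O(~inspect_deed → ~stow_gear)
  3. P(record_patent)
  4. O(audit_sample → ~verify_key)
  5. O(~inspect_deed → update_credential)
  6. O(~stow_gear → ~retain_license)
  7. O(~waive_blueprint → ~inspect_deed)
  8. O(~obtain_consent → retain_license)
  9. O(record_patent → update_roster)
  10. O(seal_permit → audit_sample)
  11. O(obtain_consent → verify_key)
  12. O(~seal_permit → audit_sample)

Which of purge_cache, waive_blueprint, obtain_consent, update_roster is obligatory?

waive_blueprint

Premises 12 and 10 cover both cases: O(~seal_permit → audit_sample) and O(seal_permit → audit_sample). Since ~seal_permit ∨ seal_permit is a tautology, O(audit_sample) follows.
Premise 4 is O(audit_sample → ~verify_key); since O(audit_sample), deontic closure gives O(~verify_key).
Premise 11 is O(obtain_consent → verify_key); contrapositively O(~verify_key → ~obtain_consent). Since O(~verify_key) holds, K gives O(~obtain_consent).
From O(~obtain_consent) and premise 8, O(~obtain_consent → retain_license), we obtain O(retain_license).
Premise 6 is O(~stow_gear → ~retain_license); contrapositively O(retain_license → stow_gear). Since O(retain_license) holds, K gives O(stow_gear).
Premise 2 is O(~inspect_deed → ~stow_gear); contrapositively O(stow_gear → inspect_deed). Since O(stow_gear) holds, K gives O(inspect_deed).
Premise 7 is O(~waive_blueprint → ~inspect_deed); contrapositively O(inspect_deed → waive_blueprint). Since O(inspect_deed) holds, K gives O(waive_blueprint).
So O(waive_blueprint) holds — waive_blueprint is obligatory. None of the other listed options is made obligatory by any chain of premises.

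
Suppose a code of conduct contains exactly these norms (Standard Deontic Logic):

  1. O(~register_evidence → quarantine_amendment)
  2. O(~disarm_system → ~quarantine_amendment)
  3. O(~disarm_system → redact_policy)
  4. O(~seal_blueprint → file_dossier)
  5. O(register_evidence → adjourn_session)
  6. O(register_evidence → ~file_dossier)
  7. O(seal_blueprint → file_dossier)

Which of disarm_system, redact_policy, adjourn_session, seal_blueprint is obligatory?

By case analysis on seal_blueprint: premise 7 gives O(seal_blueprint → file_dossier) and premise 4 gives O(~seal_blueprint → file_dossier), so O(file_dossier) either way.
The contrapositive of premise 6 (O(register_evidence → ~file_dossier)) is O(file_dossier → ~register_evidence), and O(file_dossier) is already established, so O(~register_evidence).
Premise 1 is O(~register_evidence → quarantine_amendment); since O(~register_evidence), deontic closure gives O(quarantine_amendment).
Premise 2 is O(~disarm_system → ~quarantine_amendment); contrapositively O(quarantine_amendment → disarm_system). Since O(quarantine_amendment) holds, K gives O(disarm_system).
So O(disarm_system) holds — disarm_system is obligatory. None of the other listed options is made obligatory by any chain of premises.

disarm_system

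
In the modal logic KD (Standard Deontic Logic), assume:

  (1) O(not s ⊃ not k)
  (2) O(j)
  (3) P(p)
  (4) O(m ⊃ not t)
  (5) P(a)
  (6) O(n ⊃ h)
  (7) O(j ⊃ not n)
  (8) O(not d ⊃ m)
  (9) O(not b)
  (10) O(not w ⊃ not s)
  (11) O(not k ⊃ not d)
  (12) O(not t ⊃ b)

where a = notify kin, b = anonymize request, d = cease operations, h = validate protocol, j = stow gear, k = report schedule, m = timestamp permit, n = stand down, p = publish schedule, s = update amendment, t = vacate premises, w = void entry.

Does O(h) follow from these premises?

Premise 6 is O(n ⊃ h), but O(n) is not derivable from the premises, so it does not yield O(h).
No other premise forces O(h). An ideal world satisfying every premise can still have h false, so O(h) is not derivable.

No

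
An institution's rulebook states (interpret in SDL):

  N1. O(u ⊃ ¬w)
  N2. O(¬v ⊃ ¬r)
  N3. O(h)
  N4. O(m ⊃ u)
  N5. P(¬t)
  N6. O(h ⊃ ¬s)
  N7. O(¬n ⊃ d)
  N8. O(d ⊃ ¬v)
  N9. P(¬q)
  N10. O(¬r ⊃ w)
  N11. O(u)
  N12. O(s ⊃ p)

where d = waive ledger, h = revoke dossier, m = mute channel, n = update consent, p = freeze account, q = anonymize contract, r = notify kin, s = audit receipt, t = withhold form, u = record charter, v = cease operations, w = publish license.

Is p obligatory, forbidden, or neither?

Neither

Premise 12 is O(s ⊃ p), but O(s) is not derivable from the premises, so it does not yield O(p).
No premise or chain of K-axiom applications forces O(p), and none forces O(¬p). So p is neither obligatory nor forbidden under these norms.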